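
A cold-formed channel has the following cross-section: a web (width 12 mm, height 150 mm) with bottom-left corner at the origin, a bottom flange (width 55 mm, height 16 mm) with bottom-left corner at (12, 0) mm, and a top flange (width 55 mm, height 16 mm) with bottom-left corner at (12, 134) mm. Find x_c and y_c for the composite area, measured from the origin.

x_c = 22.56 mm, y_c = 75.00 mm

web: A = 12 × 150 = 1800.00, centroid at (6.00, 75.00).
bottom flange: A = 55 × 16 = 880.00, centroid at (39.50, 8.00).
top flange: A = 55 × 16 = 880.00, centroid at (39.50, 142.00).
ΣA = 3560.00 mm², ΣAx_c = 80320.00 mm³, ΣAy_c = 267000.00 mm³.
x_c = 80320.00/3560.00 = 22.56 mm; y_c = 267000.00/3560.00 = 75.00 mm.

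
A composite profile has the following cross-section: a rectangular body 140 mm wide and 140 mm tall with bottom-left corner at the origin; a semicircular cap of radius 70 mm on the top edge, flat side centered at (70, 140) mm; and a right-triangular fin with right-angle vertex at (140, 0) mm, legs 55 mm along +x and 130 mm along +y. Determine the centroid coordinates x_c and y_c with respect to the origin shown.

rectangular body: A = 140 × 140 = 19600.00, centroid at (70.00, 70.00).
semicircular top: A = ½π·70² = 7696.90, centroid at (70.00, 169.71).
triangular fin: A = ½·55·130 = 3575.00, centroid at (158.33, 43.33).
ΣA = 30871.90 mm²
ΣAx_c = (19600.00)(70.00) + (7696.90)(70.00) + (3575.00)(158.33) = 2476824.81 mm³
ΣAy_c = (19600.00)(70.00) + (7696.90)(169.71) + (3575.00)(43.33) = 2833149.61 mm³
x_c = 2476824.81 / 30871.90 = 80.23 mm
y_c = 2833149.61 / 30871.90 = 91.77 mm

x_c = 80.23 mm, y_c = 91.77 mm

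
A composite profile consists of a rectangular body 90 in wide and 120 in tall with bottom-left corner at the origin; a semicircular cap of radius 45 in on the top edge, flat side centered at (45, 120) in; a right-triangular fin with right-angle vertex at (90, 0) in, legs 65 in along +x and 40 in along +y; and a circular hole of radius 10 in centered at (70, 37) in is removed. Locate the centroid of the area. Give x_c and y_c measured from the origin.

rectangular body: A = 90 × 120 = 10800.00, centroid at (45.00, 60.00).
semicircular top: A = ½π·45² = 3180.86, centroid at (45.00, 139.10).
triangular fin: A = ½·65·40 = 1300.00, centroid at (111.67, 13.33).
hole: A = −π·10² = -314.16, centroid at (70.00, 37.00).
ΣA = 14966.70 in²
ΣAx_c = (10800.00)(45.00) + (3180.86)(45.00) + (1300.00)(111.67) + (-314.16)(70.00) = 752314.33 in³
ΣAy_c = (10800.00)(60.00) + (3180.86)(139.10) + (1300.00)(13.33) + (-314.16)(37.00) = 1096162.95 in³
x_c = 752314.33 / 14966.70 = 50.27 in
y_c = 1096162.95 / 14966.70 = 73.24 in

x_c = 50.27 in, y_c = 73.24 in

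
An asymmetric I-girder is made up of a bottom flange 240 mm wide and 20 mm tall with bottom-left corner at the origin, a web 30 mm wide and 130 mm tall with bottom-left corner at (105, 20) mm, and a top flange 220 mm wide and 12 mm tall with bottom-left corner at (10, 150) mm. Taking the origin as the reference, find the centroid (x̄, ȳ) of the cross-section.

Part | A | x̄ᵢ | ȳᵢ | A·x̄ᵢ | A·ȳᵢ
bottom flange | 4800.00 | 120.00 | 10.00 | 576000.00 | 48000.00
web | 3900.00 | 120.00 | 85.00 | 468000.00 | 331500.00
top flange | 2640.00 | 120.00 | 156.00 | 316800.00 | 411840.00
Σ | 11340.00 |  |  | 1360800.00 | 791340.00
x̄ = 1360800.00 / 11340.00 = 120.00 mm
ȳ = 791340.00 / 11340.00 = 69.78 mm

x̄ = 120.00 mm, ȳ = 69.78 mm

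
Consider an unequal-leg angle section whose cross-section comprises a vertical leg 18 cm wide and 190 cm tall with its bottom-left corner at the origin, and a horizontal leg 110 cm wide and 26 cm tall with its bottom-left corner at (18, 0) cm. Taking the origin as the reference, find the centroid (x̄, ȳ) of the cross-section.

Part | A | x̄ᵢ | ȳᵢ | A·x̄ᵢ | A·ȳᵢ
vertical leg | 3420.00 | 9.00 | 95.00 | 30780.00 | 324900.00
horizontal leg | 2860.00 | 73.00 | 13.00 | 208780.00 | 37180.00
Σ | 6280.00 |  |  | 239560.00 | 362080.00
x̄ = 239560.00 / 6280.00 = 38.15 cm
ȳ = 362080.00 / 6280.00 = 57.66 cm

x̄ = 38.15 cm, ȳ = 57.66 cm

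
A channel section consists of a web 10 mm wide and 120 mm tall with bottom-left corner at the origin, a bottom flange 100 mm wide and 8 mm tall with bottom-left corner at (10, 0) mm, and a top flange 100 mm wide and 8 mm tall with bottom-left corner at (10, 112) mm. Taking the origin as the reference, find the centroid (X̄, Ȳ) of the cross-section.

web: A = 10 × 120 = 1200.00, centroid at (5.00, 60.00).
bottom flange: A = 100 × 8 = 800.00, centroid at (60.00, 4.00).
top flange: A = 100 × 8 = 800.00, centroid at (60.00, 116.00).
ΣA = 2800.00 mm², ΣAX̄ = 102000.00 mm³, ΣAȲ = 168000.00 mm³.
X̄ = 102000.00/2800.00 = 36.43 mm; Ȳ = 168000.00/2800.00 = 60.00 mm.

X̄ = 36.43 mm, Ȳ = 60.00 mm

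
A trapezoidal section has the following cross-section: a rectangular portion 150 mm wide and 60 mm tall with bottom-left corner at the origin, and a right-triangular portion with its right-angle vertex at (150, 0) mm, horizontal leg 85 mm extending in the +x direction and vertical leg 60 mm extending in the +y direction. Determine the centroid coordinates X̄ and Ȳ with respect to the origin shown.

Part | A | x̄ᵢ | ȳᵢ | A·x̄ᵢ | A·ȳᵢ
rectangular portion | 9000.00 | 75.00 | 30.00 | 675000.00 | 270000.00
triangular portion | 2550.00 | 178.33 | 20.00 | 454750.00 | 51000.00
Σ | 11550.00 |  |  | 1129750.00 | 321000.00
X̄ = 1129750.00 / 11550.00 = 97.81 mm
Ȳ = 321000.00 / 11550.00 = 27.79 mm

X̄ = 97.81 mm, Ȳ = 27.79 mm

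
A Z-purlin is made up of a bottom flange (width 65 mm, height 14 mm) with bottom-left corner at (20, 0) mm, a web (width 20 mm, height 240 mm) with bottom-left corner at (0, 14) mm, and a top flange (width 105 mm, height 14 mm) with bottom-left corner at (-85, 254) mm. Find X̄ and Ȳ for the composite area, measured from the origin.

bottom flange: A = 65 × 14 = 910.00, centroid at (52.50, 7.00).
web: A = 20 × 240 = 4800.00, centroid at (10.00, 134.00).
top flange: A = 105 × 14 = 1470.00, centroid at (-32.50, 261.00).
ΣA = 7180.00 mm²
ΣAX̄ = (910.00)(52.50) + (4800.00)(10.00) + (1470.00)(-32.50) = 48000.00 mm³
ΣAȲ = (910.00)(7.00) + (4800.00)(134.00) + (1470.00)(261.00) = 1033240.00 mm³
X̄ = 48000.00 / 7180.00 = 6.69 mm
Ȳ = 1033240.00 / 7180.00 = 143.91 mm

X̄ = 6.69 mm, Ȳ = 143.91 mm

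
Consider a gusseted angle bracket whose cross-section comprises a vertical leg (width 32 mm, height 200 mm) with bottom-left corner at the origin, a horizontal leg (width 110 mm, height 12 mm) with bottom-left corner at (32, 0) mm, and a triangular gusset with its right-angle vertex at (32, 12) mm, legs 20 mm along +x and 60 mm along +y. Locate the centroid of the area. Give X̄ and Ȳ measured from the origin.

vertical leg: A = 32 × 200 = 6400.00, centroid at (16.00, 100.00).
horizontal leg: A = 110 × 12 = 1320.00, centroid at (87.00, 6.00).
gusset: A = ½·20·60 = 600.00, centroid at (38.67, 32.00).
ΣA = 8320.00 mm², ΣAX̄ = 240440.00 mm³, ΣAȲ = 667120.00 mm³.
X̄ = 240440.00/8320.00 = 28.90 mm; Ȳ = 667120.00/8320.00 = 80.18 mm.

X̄ = 28.90 mm, Ȳ = 80.18 mm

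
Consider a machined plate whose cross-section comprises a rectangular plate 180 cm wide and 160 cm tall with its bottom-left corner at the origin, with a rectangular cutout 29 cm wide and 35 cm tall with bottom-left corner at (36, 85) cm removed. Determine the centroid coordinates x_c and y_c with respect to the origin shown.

x_c = 91.44 cm, y_c = 79.18 cm

Part | A | x̄ᵢ | ȳᵢ | A·x̄ᵢ | A·ȳᵢ
plate | 28800.00 | 90.00 | 80.00 | 2592000.00 | 2304000.00
hole | -1015.00 | 50.50 | 102.50 | -51257.50 | -104037.50
Σ | 27785.00 |  |  | 2540742.50 | 2199962.50
x_c = 2540742.50 / 27785.00 = 91.44 cm
y_c = 2199962.50 / 27785.00 = 79.18 cm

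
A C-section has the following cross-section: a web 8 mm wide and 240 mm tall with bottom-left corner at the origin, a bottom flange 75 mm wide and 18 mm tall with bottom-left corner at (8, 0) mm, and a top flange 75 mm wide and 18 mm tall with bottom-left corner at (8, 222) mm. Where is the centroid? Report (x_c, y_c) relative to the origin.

x_c = 28.25 mm, y_c = 120.00 mm

Part | A | x̄ᵢ | ȳᵢ | A·x̄ᵢ | A·ȳᵢ
web | 1920.00 | 4.00 | 120.00 | 7680.00 | 230400.00
bottom flange | 1350.00 | 45.50 | 9.00 | 61425.00 | 12150.00
top flange | 1350.00 | 45.50 | 231.00 | 61425.00 | 311850.00
Σ | 4620.00 |  |  | 130530.00 | 554400.00
x_c = 130530.00 / 4620.00 = 28.25 mm
y_c = 554400.00 / 4620.00 = 120.00 mm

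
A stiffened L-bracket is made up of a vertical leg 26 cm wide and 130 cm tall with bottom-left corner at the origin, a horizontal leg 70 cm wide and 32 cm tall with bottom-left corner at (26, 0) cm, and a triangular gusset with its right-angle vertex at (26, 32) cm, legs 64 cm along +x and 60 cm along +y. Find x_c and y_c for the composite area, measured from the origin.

vertical leg: A = 26 × 130 = 3380.00, centroid at (13.00, 65.00).
horizontal leg: A = 70 × 32 = 2240.00, centroid at (61.00, 16.00).
gusset: A = ½·64·60 = 1920.00, centroid at (47.33, 52.00).
ΣA = 7540.00 cm²
ΣAx_c = (3380.00)(13.00) + (2240.00)(61.00) + (1920.00)(47.33) = 271460.00 cm³
ΣAy_c = (3380.00)(65.00) + (2240.00)(16.00) + (1920.00)(52.00) = 355380.00 cm³
x_c = 271460.00 / 7540.00 = 36.00 cm
y_c = 355380.00 / 7540.00 = 47.13 cm

x_c = 36.00 cm, y_c = 47.13 cm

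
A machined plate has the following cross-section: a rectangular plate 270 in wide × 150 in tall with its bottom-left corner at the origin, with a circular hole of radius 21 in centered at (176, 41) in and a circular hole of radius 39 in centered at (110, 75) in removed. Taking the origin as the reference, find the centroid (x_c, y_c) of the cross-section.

x_c = 136.82 in, y_c = 76.37 in

Part | A | x̄ᵢ | ȳᵢ | A·x̄ᵢ | A·ȳᵢ
plate | 40500.00 | 135.00 | 75.00 | 5467500.00 | 3037500.00
hole 1 | -1385.44 | 176.00 | 41.00 | -243837.86 | -56803.14
hole 2 | -4778.36 | 110.00 | 75.00 | -525619.87 | -358377.18
Σ | 34336.20 |  |  | 4698042.28 | 2622319.68
x_c = 4698042.28 / 34336.20 = 136.82 in
y_c = 2622319.68 / 34336.20 = 76.37 in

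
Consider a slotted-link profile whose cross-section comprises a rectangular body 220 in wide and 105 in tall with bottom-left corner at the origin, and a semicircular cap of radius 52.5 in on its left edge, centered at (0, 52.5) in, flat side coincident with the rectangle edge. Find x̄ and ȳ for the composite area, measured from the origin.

rectangular body: A = 220 × 105 = 23100.00, centroid at (110.00, 52.50).
semicircular end: A = ½π·52.5² = 4329.51, centroid at (-22.28, 52.50).
ΣA = 27429.51 in², ΣAx̄ = 2444531.25 in³, ΣAȳ = 1440049.14 in³.
x̄ = 2444531.25/27429.51 = 89.12 in; ȳ = 1440049.14/27429.51 = 52.50 in.

x̄ = 89.12 in, ȳ = 52.50 in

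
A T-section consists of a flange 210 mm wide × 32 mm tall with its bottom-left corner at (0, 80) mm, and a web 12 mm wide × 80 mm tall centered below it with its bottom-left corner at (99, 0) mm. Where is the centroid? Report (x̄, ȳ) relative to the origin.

x̄ = 105.00 mm, ȳ = 89.00 mm

Part | A | x̄ᵢ | ȳᵢ | A·x̄ᵢ | A·ȳᵢ
web | 960.00 | 105.00 | 40.00 | 100800.00 | 38400.00
flange | 6720.00 | 105.00 | 96.00 | 705600.00 | 645120.00
Σ | 7680.00 |  |  | 806400.00 | 683520.00
x̄ = 806400.00 / 7680.00 = 105.00 mm
ȳ = 683520.00 / 7680.00 = 89.00 mm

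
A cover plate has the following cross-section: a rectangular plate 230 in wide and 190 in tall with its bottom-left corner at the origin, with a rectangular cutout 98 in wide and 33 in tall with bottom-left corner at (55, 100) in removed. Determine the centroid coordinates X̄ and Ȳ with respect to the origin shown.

plate: A = 230 × 190 = 43700.00, centroid at (115.00, 95.00).
hole: A = −(98 × 33) = -3234.00, centroid at (104.00, 116.50).
ΣA = 40466.00 in², ΣAX̄ = 4689164.00 in³, ΣAȲ = 3774739.00 in³.
X̄ = 4689164.00/40466.00 = 115.88 in; Ȳ = 3774739.00/40466.00 = 93.28 in.

X̄ = 115.88 in, Ȳ = 93.28 in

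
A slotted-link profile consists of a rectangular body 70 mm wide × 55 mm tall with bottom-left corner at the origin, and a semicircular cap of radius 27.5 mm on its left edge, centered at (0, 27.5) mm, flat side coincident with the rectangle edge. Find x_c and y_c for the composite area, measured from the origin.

x_c = 24.00 mm, y_c = 27.50 mm

rectangular body: A = 70 × 55 = 3850.00, centroid at (35.00, 27.50).
semicircular end: A = ½π·27.5² = 1187.91, centroid at (-11.67, 27.50).
ΣA = 5037.91 mm², ΣAx_c = 120885.42 mm³, ΣAy_c = 138542.65 mm³.
x_c = 120885.42/5037.91 = 24.00 mm; y_c = 138542.65/5037.91 = 27.50 mm.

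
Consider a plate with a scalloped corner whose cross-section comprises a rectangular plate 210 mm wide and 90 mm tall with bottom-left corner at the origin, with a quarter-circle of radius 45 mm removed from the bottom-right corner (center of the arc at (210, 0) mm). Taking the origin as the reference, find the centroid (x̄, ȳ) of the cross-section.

x̄ = 97.11 mm, ȳ = 47.38 mm

plate: A = 210 × 90 = 18900.00, centroid at (105.00, 45.00).
removed quarter-circle: A = −¼π·45² = -1590.43, centroid at (190.90, 19.10).
ΣA = 17309.57 mm², ΣAx̄ = 1680884.43 mm³, ΣAȳ = 820125.00 mm³.
x̄ = 1680884.43/17309.57 = 97.11 mm; ȳ = 820125.00/17309.57 = 47.38 mm.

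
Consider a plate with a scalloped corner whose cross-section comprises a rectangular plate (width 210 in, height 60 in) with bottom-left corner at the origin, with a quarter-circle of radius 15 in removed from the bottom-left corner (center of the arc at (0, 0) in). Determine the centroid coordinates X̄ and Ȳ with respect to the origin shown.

X̄ = 106.40 in, Ȳ = 30.34 in

plate: A = 210 × 60 = 12600.00, centroid at (105.00, 30.00).
removed quarter-circle: A = −¼π·15² = -176.71, centroid at (6.37, 6.37).
ΣA = 12423.29 in², ΣAX̄ = 1321875.00 in³, ΣAȲ = 376875.00 in³.
X̄ = 1321875.00/12423.29 = 106.40 in; Ȳ = 376875.00/12423.29 = 30.34 in.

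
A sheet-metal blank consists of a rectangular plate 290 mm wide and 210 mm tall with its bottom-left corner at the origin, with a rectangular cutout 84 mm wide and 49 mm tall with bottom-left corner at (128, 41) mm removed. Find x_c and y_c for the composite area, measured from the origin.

plate: A = 290 × 210 = 60900.00, centroid at (145.00, 105.00).
hole: A = −(84 × 49) = -4116.00, centroid at (170.00, 65.50).
ΣA = 56784.00 mm²
ΣAx_c = (60900.00)(145.00) + (-4116.00)(170.00) = 8130780.00 mm³
ΣAy_c = (60900.00)(105.00) + (-4116.00)(65.50) = 6124902.00 mm³
x_c = 8130780.00 / 56784.00 = 143.19 mm
y_c = 6124902.00 / 56784.00 = 107.86 mm

x_c = 143.19 mm, y_c = 107.86 mm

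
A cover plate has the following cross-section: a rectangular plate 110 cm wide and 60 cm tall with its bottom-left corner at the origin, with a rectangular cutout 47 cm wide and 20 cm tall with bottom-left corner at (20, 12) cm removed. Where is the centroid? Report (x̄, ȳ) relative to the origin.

plate: A = 110 × 60 = 6600.00, centroid at (55.00, 30.00).
hole: A = −(47 × 20) = -940.00, centroid at (43.50, 22.00).
ΣA = 5660.00 cm²
ΣAx̄ = (6600.00)(55.00) + (-940.00)(43.50) = 322110.00 cm³
ΣAȳ = (6600.00)(30.00) + (-940.00)(22.00) = 177320.00 cm³
x̄ = 322110.00 / 5660.00 = 56.91 cm
ȳ = 177320.00 / 5660.00 = 31.33 cm

x̄ = 56.91 cm, ȳ = 31.33 cm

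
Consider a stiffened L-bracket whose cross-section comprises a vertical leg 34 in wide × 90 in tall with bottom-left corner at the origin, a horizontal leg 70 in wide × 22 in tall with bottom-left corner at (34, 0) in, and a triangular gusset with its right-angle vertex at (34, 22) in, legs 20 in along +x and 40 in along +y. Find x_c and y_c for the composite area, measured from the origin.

x_c = 34.91 in, y_c = 33.75 in

Part | A | x̄ᵢ | ȳᵢ | A·x̄ᵢ | A·ȳᵢ
vertical leg | 3060.00 | 17.00 | 45.00 | 52020.00 | 137700.00
horizontal leg | 1540.00 | 69.00 | 11.00 | 106260.00 | 16940.00
gusset | 400.00 | 40.67 | 35.33 | 16266.67 | 14133.33
Σ | 5000.00 |  |  | 174546.67 | 168773.33
x_c = 174546.67 / 5000.00 = 34.91 in
y_c = 168773.33 / 5000.00 = 33.75 in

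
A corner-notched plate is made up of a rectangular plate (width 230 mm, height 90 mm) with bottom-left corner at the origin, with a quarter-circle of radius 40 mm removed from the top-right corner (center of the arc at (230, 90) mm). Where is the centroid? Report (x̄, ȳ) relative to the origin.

x̄ = 108.66 mm, ȳ = 43.19 mm

plate: A = 230 × 90 = 20700.00, centroid at (115.00, 45.00).
removed quarter-circle: A = −¼π·40² = -1256.64, centroid at (213.02, 73.02).
ΣA = 19443.36 mm²
ΣAx̄ = (20700.00)(115.00) + (-1256.64)(213.02) = 2112806.81 mm³
ΣAȳ = (20700.00)(45.00) + (-1256.64)(73.02) = 839736.00 mm³
x̄ = 2112806.81 / 19443.36 = 108.66 mm
ȳ = 839736.00 / 19443.36 = 43.19 mm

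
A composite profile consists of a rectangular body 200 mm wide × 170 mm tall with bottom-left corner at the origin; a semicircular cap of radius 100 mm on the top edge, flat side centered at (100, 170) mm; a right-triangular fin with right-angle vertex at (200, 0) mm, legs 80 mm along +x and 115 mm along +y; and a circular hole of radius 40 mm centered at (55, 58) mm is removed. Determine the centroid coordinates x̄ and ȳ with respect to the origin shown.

rectangular body: A = 200 × 170 = 34000.00, centroid at (100.00, 85.00).
semicircular top: A = ½π·100² = 15707.96, centroid at (100.00, 212.44).
triangular fin: A = ½·80·115 = 4600.00, centroid at (226.67, 38.33).
hole: A = −π·40² = -5026.55, centroid at (55.00, 58.00).
ΣA = 49281.42 mm²
ΣAx̄ = (34000.00)(100.00) + (15707.96)(100.00) + (4600.00)(226.67) + (-5026.55)(55.00) = 5737002.84 mm³
ΣAȳ = (34000.00)(85.00) + (15707.96)(212.44) + (4600.00)(38.33) + (-5026.55)(58.00) = 6111813.96 mm³
x̄ = 5737002.84 / 49281.42 = 116.41 mm
ȳ = 6111813.96 / 49281.42 = 124.02 mm

x̄ = 116.41 mm, ȳ = 124.02 mm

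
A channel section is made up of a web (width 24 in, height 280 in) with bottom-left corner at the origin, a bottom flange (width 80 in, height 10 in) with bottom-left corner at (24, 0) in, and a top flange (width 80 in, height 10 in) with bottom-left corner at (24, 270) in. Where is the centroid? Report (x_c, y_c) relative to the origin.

x_c = 22.00 in, y_c = 140.00 in

web: A = 24 × 280 = 6720.00, centroid at (12.00, 140.00).
bottom flange: A = 80 × 10 = 800.00, centroid at (64.00, 5.00).
top flange: A = 80 × 10 = 800.00, centroid at (64.00, 275.00).
ΣA = 8320.00 in²
ΣAx_c = (6720.00)(12.00) + (800.00)(64.00) + (800.00)(64.00) = 183040.00 in³
ΣAy_c = (6720.00)(140.00) + (800.00)(5.00) + (800.00)(275.00) = 1164800.00 in³
x_c = 183040.00 / 8320.00 = 22.00 in
y_c = 1164800.00 / 8320.00 = 140.00 in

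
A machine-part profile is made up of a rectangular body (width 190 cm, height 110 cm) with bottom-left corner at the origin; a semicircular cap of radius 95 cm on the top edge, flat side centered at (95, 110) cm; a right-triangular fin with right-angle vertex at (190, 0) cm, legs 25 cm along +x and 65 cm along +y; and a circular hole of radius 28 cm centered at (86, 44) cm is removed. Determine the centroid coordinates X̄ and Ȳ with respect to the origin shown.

Part | A | x̄ᵢ | ȳᵢ | A·x̄ᵢ | A·ȳᵢ
rectangular body | 20900.00 | 95.00 | 55.00 | 1985500.00 | 1149500.00
semicircular top | 14176.44 | 95.00 | 150.32 | 1346761.50 | 2130991.39
triangular fin | 812.50 | 198.33 | 21.67 | 161145.83 | 17604.17
hole | -2463.01 | 86.00 | 44.00 | -211818.74 | -108372.38
Σ | 33425.93 |  |  | 3281588.59 | 3189723.17
X̄ = 3281588.59 / 33425.93 = 98.17 cm
Ȳ = 3189723.17 / 33425.93 = 95.43 cm

X̄ = 98.17 cm, Ȳ = 95.43 cm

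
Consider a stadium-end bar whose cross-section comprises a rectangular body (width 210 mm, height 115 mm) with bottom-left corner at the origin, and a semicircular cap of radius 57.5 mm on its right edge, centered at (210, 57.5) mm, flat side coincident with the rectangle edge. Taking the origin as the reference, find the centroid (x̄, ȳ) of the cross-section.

rectangular body: A = 210 × 115 = 24150.00, centroid at (105.00, 57.50).
semicircular end: A = ½π·57.5² = 5193.45, centroid at (234.40, 57.50).
ΣA = 29343.45 mm², ΣAx̄ = 3753113.11 mm³, ΣAȳ = 1687248.11 mm³.
x̄ = 3753113.11/29343.45 = 127.90 mm; ȳ = 1687248.11/29343.45 = 57.50 mm.

x̄ = 127.90 mm, ȳ = 57.50 mm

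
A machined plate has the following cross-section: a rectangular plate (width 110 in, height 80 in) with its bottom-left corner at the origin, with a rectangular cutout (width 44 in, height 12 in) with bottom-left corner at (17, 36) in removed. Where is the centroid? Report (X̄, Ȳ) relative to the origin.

Part | A | x̄ᵢ | ȳᵢ | A·x̄ᵢ | A·ȳᵢ
plate | 8800.00 | 55.00 | 40.00 | 484000.00 | 352000.00
hole | -528.00 | 39.00 | 42.00 | -20592.00 | -22176.00
Σ | 8272.00 |  |  | 463408.00 | 329824.00
X̄ = 463408.00 / 8272.00 = 56.02 in
Ȳ = 329824.00 / 8272.00 = 39.87 in

X̄ = 56.02 in, Ȳ = 39.87 in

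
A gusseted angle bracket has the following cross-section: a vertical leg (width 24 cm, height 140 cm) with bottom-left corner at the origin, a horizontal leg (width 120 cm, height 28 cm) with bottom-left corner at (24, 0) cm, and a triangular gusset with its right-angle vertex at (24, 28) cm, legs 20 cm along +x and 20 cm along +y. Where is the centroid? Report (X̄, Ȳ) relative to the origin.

Part | A | x̄ᵢ | ȳᵢ | A·x̄ᵢ | A·ȳᵢ
vertical leg | 3360.00 | 12.00 | 70.00 | 40320.00 | 235200.00
horizontal leg | 3360.00 | 84.00 | 14.00 | 282240.00 | 47040.00
gusset | 200.00 | 30.67 | 34.67 | 6133.33 | 6933.33
Σ | 6920.00 |  |  | 328693.33 | 289173.33
X̄ = 328693.33 / 6920.00 = 47.50 cm
Ȳ = 289173.33 / 6920.00 = 41.79 cm

X̄ = 47.50 cm, Ȳ = 41.79 cm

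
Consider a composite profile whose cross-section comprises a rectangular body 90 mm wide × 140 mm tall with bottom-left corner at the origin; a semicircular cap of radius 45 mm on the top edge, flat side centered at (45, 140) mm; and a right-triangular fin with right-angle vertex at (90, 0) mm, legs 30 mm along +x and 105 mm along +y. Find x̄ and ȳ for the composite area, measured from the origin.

x̄ = 49.99 mm, ȳ = 83.15 mm

Part | A | x̄ᵢ | ȳᵢ | A·x̄ᵢ | A·ȳᵢ
rectangular body | 12600.00 | 45.00 | 70.00 | 567000.00 | 882000.00
semicircular top | 3180.86 | 45.00 | 159.10 | 143138.82 | 506070.76
triangular fin | 1575.00 | 100.00 | 35.00 | 157500.00 | 55125.00
Σ | 17355.86 |  |  | 867638.82 | 1443195.76
x̄ = 867638.82 / 17355.86 = 49.99 mm
ȳ = 1443195.76 / 17355.86 = 83.15 mm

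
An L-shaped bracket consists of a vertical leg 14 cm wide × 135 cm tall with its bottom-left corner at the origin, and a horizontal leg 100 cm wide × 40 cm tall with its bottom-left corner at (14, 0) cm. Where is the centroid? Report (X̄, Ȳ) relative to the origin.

X̄ = 45.71 cm, Ȳ = 35.24 cm

Part | A | x̄ᵢ | ȳᵢ | A·x̄ᵢ | A·ȳᵢ
vertical leg | 1890.00 | 7.00 | 67.50 | 13230.00 | 127575.00
horizontal leg | 4000.00 | 64.00 | 20.00 | 256000.00 | 80000.00
Σ | 5890.00 |  |  | 269230.00 | 207575.00
X̄ = 269230.00 / 5890.00 = 45.71 cm
Ȳ = 207575.00 / 5890.00 = 35.24 cm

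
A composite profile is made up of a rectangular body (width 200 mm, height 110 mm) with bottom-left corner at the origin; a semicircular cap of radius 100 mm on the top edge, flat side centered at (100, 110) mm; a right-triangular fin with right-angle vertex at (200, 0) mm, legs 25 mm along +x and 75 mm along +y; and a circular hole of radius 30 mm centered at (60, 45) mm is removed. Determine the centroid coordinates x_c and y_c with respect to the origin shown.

x_c = 105.99 mm, y_c = 97.74 mm

rectangular body: A = 200 × 110 = 22000.00, centroid at (100.00, 55.00).
semicircular top: A = ½π·100² = 15707.96, centroid at (100.00, 152.44).
triangular fin: A = ½·25·75 = 937.50, centroid at (208.33, 25.00).
hole: A = −π·30² = -2827.43, centroid at (60.00, 45.00).
ΣA = 35818.03 mm²
ΣAx_c = (22000.00)(100.00) + (15707.96)(100.00) + (937.50)(208.33) + (-2827.43)(60.00) = 3796462.82 mm³
ΣAy_c = (22000.00)(55.00) + (15707.96)(152.44) + (937.50)(25.00) + (-2827.43)(45.00) = 3500745.62 mm³
x_c = 3796462.82 / 35818.03 = 105.99 mm
y_c = 3500745.62 / 35818.03 = 97.74 mm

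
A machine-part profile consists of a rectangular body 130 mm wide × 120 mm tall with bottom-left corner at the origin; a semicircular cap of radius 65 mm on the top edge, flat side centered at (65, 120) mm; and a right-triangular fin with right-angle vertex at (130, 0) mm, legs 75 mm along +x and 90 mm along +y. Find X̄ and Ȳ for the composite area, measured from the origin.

X̄ = 76.86 mm, Ȳ = 78.74 mm

rectangular body: A = 130 × 120 = 15600.00, centroid at (65.00, 60.00).
semicircular top: A = ½π·65² = 6636.61, centroid at (65.00, 147.59).
triangular fin: A = ½·75·90 = 3375.00, centroid at (155.00, 30.00).
ΣA = 25611.61 mm²
ΣAX̄ = (15600.00)(65.00) + (6636.61)(65.00) + (3375.00)(155.00) = 1968504.94 mm³
ΣAȲ = (15600.00)(60.00) + (6636.61)(147.59) + (3375.00)(30.00) = 2016727.07 mm³
X̄ = 1968504.94 / 25611.61 = 76.86 mm
Ȳ = 2016727.07 / 25611.61 = 78.74 mm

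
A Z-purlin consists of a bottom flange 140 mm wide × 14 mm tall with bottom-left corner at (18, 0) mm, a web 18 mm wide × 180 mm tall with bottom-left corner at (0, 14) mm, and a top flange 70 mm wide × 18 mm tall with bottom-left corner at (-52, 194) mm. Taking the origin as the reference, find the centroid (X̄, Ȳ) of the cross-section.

bottom flange: A = 140 × 14 = 1960.00, centroid at (88.00, 7.00).
web: A = 18 × 180 = 3240.00, centroid at (9.00, 104.00).
top flange: A = 70 × 18 = 1260.00, centroid at (-17.00, 203.00).
ΣA = 6460.00 mm², ΣAX̄ = 180220.00 mm³, ΣAȲ = 606460.00 mm³.
X̄ = 180220.00/6460.00 = 27.90 mm; Ȳ = 606460.00/6460.00 = 93.88 mm.

X̄ = 27.90 mm, Ȳ = 93.88 mm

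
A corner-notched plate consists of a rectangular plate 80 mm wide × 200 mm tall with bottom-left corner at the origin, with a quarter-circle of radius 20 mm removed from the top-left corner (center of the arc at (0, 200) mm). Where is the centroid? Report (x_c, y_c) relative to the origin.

plate: A = 80 × 200 = 16000.00, centroid at (40.00, 100.00).
removed quarter-circle: A = −¼π·20² = -314.16, centroid at (8.49, 191.51).
ΣA = 15685.84 mm²
ΣAx_c = (16000.00)(40.00) + (-314.16)(8.49) = 637333.33 mm³
ΣAy_c = (16000.00)(100.00) + (-314.16)(191.51) = 1539834.81 mm³
x_c = 637333.33 / 15685.84 = 40.63 mm
y_c = 1539834.81 / 15685.84 = 98.17 mm

x_c = 40.63 mm, y_c = 98.17 mm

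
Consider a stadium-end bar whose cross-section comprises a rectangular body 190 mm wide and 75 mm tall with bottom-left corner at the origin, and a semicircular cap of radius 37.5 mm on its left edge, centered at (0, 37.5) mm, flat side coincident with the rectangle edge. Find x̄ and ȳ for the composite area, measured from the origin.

x̄ = 80.11 mm, ȳ = 37.50 mm

rectangular body: A = 190 × 75 = 14250.00, centroid at (95.00, 37.50).
semicircular end: A = ½π·37.5² = 2208.93, centroid at (-15.92, 37.50).
ΣA = 16458.93 mm²
ΣAx̄ = (14250.00)(95.00) + (2208.93)(-15.92) = 1318593.75 mm³
ΣAȳ = (14250.00)(37.50) + (2208.93)(37.50) = 617209.96 mm³
x̄ = 1318593.75 / 16458.93 = 80.11 mm
ȳ = 617209.96 / 16458.93 = 37.50 mm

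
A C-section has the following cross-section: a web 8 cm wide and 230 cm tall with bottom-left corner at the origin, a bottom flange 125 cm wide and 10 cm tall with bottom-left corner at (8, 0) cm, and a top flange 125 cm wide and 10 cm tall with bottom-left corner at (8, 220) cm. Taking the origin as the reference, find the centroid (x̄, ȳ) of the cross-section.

web: A = 8 × 230 = 1840.00, centroid at (4.00, 115.00).
bottom flange: A = 125 × 10 = 1250.00, centroid at (70.50, 5.00).
top flange: A = 125 × 10 = 1250.00, centroid at (70.50, 225.00).
ΣA = 4340.00 cm²
ΣAx̄ = (1840.00)(4.00) + (1250.00)(70.50) + (1250.00)(70.50) = 183610.00 cm³
ΣAȳ = (1840.00)(115.00) + (1250.00)(5.00) + (1250.00)(225.00) = 499100.00 cm³
x̄ = 183610.00 / 4340.00 = 42.31 cm
ȳ = 499100.00 / 4340.00 = 115.00 cm

x̄ = 42.31 cm, ȳ = 115.00 cm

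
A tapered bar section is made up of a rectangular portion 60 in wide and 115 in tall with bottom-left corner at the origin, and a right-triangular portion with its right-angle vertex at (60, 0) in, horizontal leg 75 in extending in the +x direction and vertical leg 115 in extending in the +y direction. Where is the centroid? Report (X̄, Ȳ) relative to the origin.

X̄ = 51.15 in, Ȳ = 50.13 in

rectangular portion: A = 60 × 115 = 6900.00, centroid at (30.00, 57.50).
triangular portion: A = ½·75·115 = 4312.50, centroid at (85.00, 38.33).
ΣA = 11212.50 in², ΣAX̄ = 573562.50 in³, ΣAȲ = 562062.50 in³.
X̄ = 573562.50/11212.50 = 51.15 in; Ȳ = 562062.50/11212.50 = 50.13 in.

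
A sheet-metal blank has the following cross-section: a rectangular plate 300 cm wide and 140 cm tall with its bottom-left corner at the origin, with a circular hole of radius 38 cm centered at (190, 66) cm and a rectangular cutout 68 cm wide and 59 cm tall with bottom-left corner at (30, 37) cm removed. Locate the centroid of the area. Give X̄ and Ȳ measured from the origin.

plate: A = 300 × 140 = 42000.00, centroid at (150.00, 70.00).
hole 1: A = −π·38² = -4536.46, centroid at (190.00, 66.00).
hole 2: A = −(68 × 59) = -4012.00, centroid at (64.00, 66.50).
ΣA = 33451.54 cm², ΣAX̄ = 5181304.64 cm³, ΣAȲ = 2373795.65 cm³.
X̄ = 5181304.64/33451.54 = 154.89 cm; Ȳ = 2373795.65/33451.54 = 70.96 cm.

X̄ = 154.89 cm, Ȳ = 70.96 cm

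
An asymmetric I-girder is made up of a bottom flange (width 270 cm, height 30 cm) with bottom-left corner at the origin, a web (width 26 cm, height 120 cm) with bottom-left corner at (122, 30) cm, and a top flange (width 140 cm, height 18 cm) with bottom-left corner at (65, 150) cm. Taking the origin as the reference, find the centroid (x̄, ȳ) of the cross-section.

x̄ = 135.00 cm, ȳ = 58.44 cm

bottom flange: A = 270 × 30 = 8100.00, centroid at (135.00, 15.00).
web: A = 26 × 120 = 3120.00, centroid at (135.00, 90.00).
top flange: A = 140 × 18 = 2520.00, centroid at (135.00, 159.00).
ΣA = 13740.00 cm²
ΣAx̄ = (8100.00)(135.00) + (3120.00)(135.00) + (2520.00)(135.00) = 1854900.00 cm³
ΣAȳ = (8100.00)(15.00) + (3120.00)(90.00) + (2520.00)(159.00) = 802980.00 cm³
x̄ = 1854900.00 / 13740.00 = 135.00 cm
ȳ = 802980.00 / 13740.00 = 58.44 cm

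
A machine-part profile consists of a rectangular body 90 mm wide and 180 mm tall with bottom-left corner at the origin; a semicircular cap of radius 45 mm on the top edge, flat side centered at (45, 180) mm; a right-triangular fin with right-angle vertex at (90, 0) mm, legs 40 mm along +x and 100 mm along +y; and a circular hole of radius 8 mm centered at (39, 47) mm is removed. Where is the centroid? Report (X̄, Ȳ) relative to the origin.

X̄ = 50.57 mm, Ȳ = 101.44 mm

rectangular body: A = 90 × 180 = 16200.00, centroid at (45.00, 90.00).
semicircular top: A = ½π·45² = 3180.86, centroid at (45.00, 199.10).
triangular fin: A = ½·40·100 = 2000.00, centroid at (103.33, 33.33).
hole: A = −π·8² = -201.06, centroid at (39.00, 47.00).
ΣA = 21179.80 mm², ΣAX̄ = 1070964.07 mm³, ΣAȲ = 2148522.02 mm³.
X̄ = 1070964.07/21179.80 = 50.57 mm; Ȳ = 2148522.02/21179.80 = 101.44 mm.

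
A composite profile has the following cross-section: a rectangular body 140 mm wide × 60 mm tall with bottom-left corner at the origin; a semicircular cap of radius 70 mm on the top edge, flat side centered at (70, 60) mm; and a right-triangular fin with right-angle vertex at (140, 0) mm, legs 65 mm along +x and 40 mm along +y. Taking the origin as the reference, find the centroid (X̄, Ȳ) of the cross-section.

X̄ = 76.85 mm, Ȳ = 55.17 mm

rectangular body: A = 140 × 60 = 8400.00, centroid at (70.00, 30.00).
semicircular top: A = ½π·70² = 7696.90, centroid at (70.00, 89.71).
triangular fin: A = ½·65·40 = 1300.00, centroid at (161.67, 13.33).
ΣA = 17396.90 mm², ΣAX̄ = 1336949.81 mm³, ΣAȲ = 959814.12 mm³.
X̄ = 1336949.81/17396.90 = 76.85 mm; Ȳ = 959814.12/17396.90 = 55.17 mm.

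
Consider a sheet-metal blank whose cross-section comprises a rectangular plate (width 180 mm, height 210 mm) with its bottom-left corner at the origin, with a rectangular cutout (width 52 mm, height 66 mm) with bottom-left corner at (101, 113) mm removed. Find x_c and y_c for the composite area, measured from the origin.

x_c = 86.31 mm, y_c = 100.91 mm

plate: A = 180 × 210 = 37800.00, centroid at (90.00, 105.00).
hole: A = −(52 × 66) = -3432.00, centroid at (127.00, 146.00).
ΣA = 34368.00 mm²
ΣAx_c = (37800.00)(90.00) + (-3432.00)(127.00) = 2966136.00 mm³
ΣAy_c = (37800.00)(105.00) + (-3432.00)(146.00) = 3467928.00 mm³
x_c = 2966136.00 / 34368.00 = 86.31 mm
y_c = 3467928.00 / 34368.00 = 100.91 mm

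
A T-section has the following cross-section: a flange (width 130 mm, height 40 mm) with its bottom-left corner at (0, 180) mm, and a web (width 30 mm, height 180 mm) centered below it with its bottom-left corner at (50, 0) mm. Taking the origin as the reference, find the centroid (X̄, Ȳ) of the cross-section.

X̄ = 65.00 mm, Ȳ = 143.96 mm

web: A = 30 × 180 = 5400.00, centroid at (65.00, 90.00).
flange: A = 130 × 40 = 5200.00, centroid at (65.00, 200.00).
ΣA = 10600.00 mm², ΣAX̄ = 689000.00 mm³, ΣAȲ = 1526000.00 mm³.
X̄ = 689000.00/10600.00 = 65.00 mm; Ȳ = 1526000.00/10600.00 = 143.96 mm.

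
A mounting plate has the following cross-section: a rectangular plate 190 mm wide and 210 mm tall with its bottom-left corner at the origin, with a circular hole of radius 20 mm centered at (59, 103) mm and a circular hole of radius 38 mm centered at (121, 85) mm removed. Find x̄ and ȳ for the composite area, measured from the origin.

Part | A | x̄ᵢ | ȳᵢ | A·x̄ᵢ | A·ȳᵢ
plate | 39900.00 | 95.00 | 105.00 | 3790500.00 | 4189500.00
hole 1 | -1256.64 | 59.00 | 103.00 | -74141.59 | -129433.62
hole 2 | -4536.46 | 121.00 | 85.00 | -548911.63 | -385599.08
Σ | 34106.90 |  |  | 3167446.78 | 3674467.30
x̄ = 3167446.78 / 34106.90 = 92.87 mm
ȳ = 3674467.30 / 34106.90 = 107.73 mm

x̄ = 92.87 mm, ȳ = 107.73 mm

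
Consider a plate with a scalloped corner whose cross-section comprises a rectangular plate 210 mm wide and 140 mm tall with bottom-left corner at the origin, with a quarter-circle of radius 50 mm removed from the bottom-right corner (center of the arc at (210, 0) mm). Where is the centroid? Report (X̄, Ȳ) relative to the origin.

X̄ = 99.00 mm, Ȳ = 73.49 mm

plate: A = 210 × 140 = 29400.00, centroid at (105.00, 70.00).
removed quarter-circle: A = −¼π·50² = -1963.50, centroid at (188.78, 21.22).
ΣA = 27436.50 mm², ΣAX̄ = 2716332.63 mm³, ΣAȲ = 2016333.33 mm³.
X̄ = 2716332.63/27436.50 = 99.00 mm; Ȳ = 2016333.33/27436.50 = 73.49 mm.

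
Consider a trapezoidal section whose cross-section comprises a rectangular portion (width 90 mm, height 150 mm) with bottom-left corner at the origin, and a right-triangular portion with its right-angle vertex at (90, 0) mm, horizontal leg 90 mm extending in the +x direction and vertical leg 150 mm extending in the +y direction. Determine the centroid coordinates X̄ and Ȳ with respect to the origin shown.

Part | A | x̄ᵢ | ȳᵢ | A·x̄ᵢ | A·ȳᵢ
rectangular portion | 13500.00 | 45.00 | 75.00 | 607500.00 | 1012500.00
triangular portion | 6750.00 | 120.00 | 50.00 | 810000.00 | 337500.00
Σ | 20250.00 |  |  | 1417500.00 | 1350000.00
X̄ = 1417500.00 / 20250.00 = 70.00 mm
Ȳ = 1350000.00 / 20250.00 = 66.67 mm

X̄ = 70.00 mm, Ȳ = 66.67 mm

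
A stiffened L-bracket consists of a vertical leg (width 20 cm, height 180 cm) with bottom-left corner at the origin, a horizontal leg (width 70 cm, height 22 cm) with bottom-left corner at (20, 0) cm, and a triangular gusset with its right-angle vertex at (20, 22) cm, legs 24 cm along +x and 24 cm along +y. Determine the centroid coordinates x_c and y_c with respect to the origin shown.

vertical leg: A = 20 × 180 = 3600.00, centroid at (10.00, 90.00).
horizontal leg: A = 70 × 22 = 1540.00, centroid at (55.00, 11.00).
gusset: A = ½·24·24 = 288.00, centroid at (28.00, 30.00).
ΣA = 5428.00 cm²
ΣAx_c = (3600.00)(10.00) + (1540.00)(55.00) + (288.00)(28.00) = 128764.00 cm³
ΣAy_c = (3600.00)(90.00) + (1540.00)(11.00) + (288.00)(30.00) = 349580.00 cm³
x_c = 128764.00 / 5428.00 = 23.72 cm
y_c = 349580.00 / 5428.00 = 64.40 cm

x_c = 23.72 cm, y_c = 64.40 cm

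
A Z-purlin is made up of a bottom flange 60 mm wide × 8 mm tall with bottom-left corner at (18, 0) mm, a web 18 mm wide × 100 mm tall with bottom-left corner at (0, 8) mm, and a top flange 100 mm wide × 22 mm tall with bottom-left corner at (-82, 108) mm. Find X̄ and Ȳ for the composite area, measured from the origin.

X̄ = -6.96 mm, Ȳ = 82.17 mm

bottom flange: A = 60 × 8 = 480.00, centroid at (48.00, 4.00).
web: A = 18 × 100 = 1800.00, centroid at (9.00, 58.00).
top flange: A = 100 × 22 = 2200.00, centroid at (-32.00, 119.00).
ΣA = 4480.00 mm², ΣAX̄ = -31160.00 mm³, ΣAȲ = 368120.00 mm³.
X̄ = -31160.00/4480.00 = -6.96 mm; Ȳ = 368120.00/4480.00 = 82.17 mm.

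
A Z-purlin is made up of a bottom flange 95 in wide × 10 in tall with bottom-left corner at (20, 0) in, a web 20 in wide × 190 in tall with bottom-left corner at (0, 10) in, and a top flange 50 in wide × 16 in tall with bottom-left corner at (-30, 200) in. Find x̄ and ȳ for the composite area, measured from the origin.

bottom flange: A = 95 × 10 = 950.00, centroid at (67.50, 5.00).
web: A = 20 × 190 = 3800.00, centroid at (10.00, 105.00).
top flange: A = 50 × 16 = 800.00, centroid at (-5.00, 208.00).
ΣA = 5550.00 in², ΣAx̄ = 98125.00 in³, ΣAȳ = 570150.00 in³.
x̄ = 98125.00/5550.00 = 17.68 in; ȳ = 570150.00/5550.00 = 102.73 in.

x̄ = 17.68 in, ȳ = 102.73 in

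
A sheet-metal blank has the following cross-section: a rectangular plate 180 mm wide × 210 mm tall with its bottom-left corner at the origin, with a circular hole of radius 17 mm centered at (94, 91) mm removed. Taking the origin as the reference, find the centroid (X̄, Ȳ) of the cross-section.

X̄ = 89.90 mm, Ȳ = 105.34 mm

Part | A | x̄ᵢ | ȳᵢ | A·x̄ᵢ | A·ȳᵢ
plate | 37800.00 | 90.00 | 105.00 | 3402000.00 | 3969000.00
hole | -907.92 | 94.00 | 91.00 | -85344.51 | -82620.75
Σ | 36892.08 |  |  | 3316655.49 | 3886379.25
X̄ = 3316655.49 / 36892.08 = 89.90 mm
Ȳ = 3886379.25 / 36892.08 = 105.34 mm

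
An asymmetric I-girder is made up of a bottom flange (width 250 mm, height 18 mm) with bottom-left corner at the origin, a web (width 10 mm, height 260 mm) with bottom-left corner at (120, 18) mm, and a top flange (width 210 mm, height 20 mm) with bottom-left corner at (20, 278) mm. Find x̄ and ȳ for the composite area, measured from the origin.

x̄ = 125.00 mm, ȳ = 144.68 mm

bottom flange: A = 250 × 18 = 4500.00, centroid at (125.00, 9.00).
web: A = 10 × 260 = 2600.00, centroid at (125.00, 148.00).
top flange: A = 210 × 20 = 4200.00, centroid at (125.00, 288.00).
ΣA = 11300.00 mm²
ΣAx̄ = (4500.00)(125.00) + (2600.00)(125.00) + (4200.00)(125.00) = 1412500.00 mm³
ΣAȳ = (4500.00)(9.00) + (2600.00)(148.00) + (4200.00)(288.00) = 1634900.00 mm³
x̄ = 1412500.00 / 11300.00 = 125.00 mm
ȳ = 1634900.00 / 11300.00 = 144.68 mm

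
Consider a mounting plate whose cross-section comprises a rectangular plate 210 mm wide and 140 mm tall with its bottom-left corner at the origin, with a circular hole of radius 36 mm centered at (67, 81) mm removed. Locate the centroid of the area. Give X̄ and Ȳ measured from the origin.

X̄ = 111.11 mm, Ȳ = 68.23 mm

plate: A = 210 × 140 = 29400.00, centroid at (105.00, 70.00).
hole: A = −π·36² = -4071.50, centroid at (67.00, 81.00).
ΣA = 25328.50 mm²
ΣAX̄ = (29400.00)(105.00) + (-4071.50)(67.00) = 2814209.23 mm³
ΣAȲ = (29400.00)(70.00) + (-4071.50)(81.00) = 1728208.17 mm³
X̄ = 2814209.23 / 25328.50 = 111.11 mm
Ȳ = 1728208.17 / 25328.50 = 68.23 mm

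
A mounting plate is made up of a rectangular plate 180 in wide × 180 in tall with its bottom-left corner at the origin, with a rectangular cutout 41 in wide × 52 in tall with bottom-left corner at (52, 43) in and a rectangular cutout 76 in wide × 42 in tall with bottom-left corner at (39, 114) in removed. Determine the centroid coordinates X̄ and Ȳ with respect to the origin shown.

Part | A | x̄ᵢ | ȳᵢ | A·x̄ᵢ | A·ȳᵢ
plate | 32400.00 | 90.00 | 90.00 | 2916000.00 | 2916000.00
hole 1 | -2132.00 | 72.50 | 69.00 | -154570.00 | -147108.00
hole 2 | -3192.00 | 77.00 | 135.00 | -245784.00 | -430920.00
Σ | 27076.00 |  |  | 2515646.00 | 2337972.00
X̄ = 2515646.00 / 27076.00 = 92.91 in
Ȳ = 2337972.00 / 27076.00 = 86.35 in

X̄ = 92.91 in, Ȳ = 86.35 in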